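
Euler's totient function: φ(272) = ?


Factor n: 272 = 2^4 × 17
φ(n) = n · ∏(1 - 1/p) over distinct primes p | n
φ(272) = 272 · (1 - 1/2) · (1 - 1/17) = 128

φ(272) = 128


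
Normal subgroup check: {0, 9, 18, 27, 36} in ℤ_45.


H = {0, 9, 18, 27, 36} in ℤ_45
ℤ_45 is abelian; every subgroup of an abelian group is normal

Yes, normal subgroup


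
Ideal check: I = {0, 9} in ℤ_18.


Check ideal conditions for I = {0, 9} in ℤ_18:
(1) I is an additive subgroup? Yes
(2) For r ∈ ℤ_18 and a ∈ I: r·a ∈ I? Yes

Yes, I is an ideal of ℤ_18


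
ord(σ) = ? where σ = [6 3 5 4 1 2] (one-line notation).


Cycle decomposition: (1 6 2 3 5)
Cycle lengths: 5
Order = lcm(5) = 5

ord(σ) = 5


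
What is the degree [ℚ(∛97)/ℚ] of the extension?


∛97 has minimal polynomial x³ - 97 (irreducible over ℚ since 97 is not a perfect cube)

[ℚ(∛97)/ℚ] = 3


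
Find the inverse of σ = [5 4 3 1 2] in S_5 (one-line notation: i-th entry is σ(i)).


To find σ⁻¹, swap domain and range:
σ(1) = 5 → σ⁻¹(5) = 1
σ(2) = 4 → σ⁻¹(4) = 2
σ(3) = 3 → σ⁻¹(3) = 3
σ(4) = 1 → σ⁻¹(1) = 4
σ(5) = 2 → σ⁻¹(2) = 5

σ⁻¹ = [4 5 3 2 1]


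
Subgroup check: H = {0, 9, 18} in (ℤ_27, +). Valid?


Subgroup test for H = {0, 9, 18} in (ℤ_27, +):
(1) 0 ∈ H? Yes
(2) Closure: for all a,b ∈ H, (a+b) mod 27 ∈ H? Yes
(3) Inverses: for all a ∈ H, -a mod 27 ∈ H? Yes

Yes, H is a subgroup of ℤ_27


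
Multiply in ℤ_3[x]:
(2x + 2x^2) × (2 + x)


Expand and collect like terms; reduce coefficients mod 3:
x^0: 0·2 = 0 ≡ 0 (mod 3)
x^1: 0·1 + 2·2 = 4 ≡ 1 (mod 3)
x^2: 2·1 + 2·2 = 6 ≡ 0 (mod 3)
x^3: 2·1 = 2 ≡ 2 (mod 3)
Result: x + 2x^3

f · g = x + 2x^3


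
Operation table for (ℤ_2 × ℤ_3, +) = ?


Elements: {(0,0), (0,1), (0,2), (1,0), (1,1), (1,2)}
Operation: componentwise addition mod (2, 3)
Entry (a, b) = ((a₁+b₁) mod 2, (a₂+b₂) mod 3)

Cayley table:
      | (0,0) | (0,1) | (0,2) | (1,0) | (1,1) | (1,2)
(0,0) | (0,0) | (0,1) | (0,2) | (1,0) | (1,1) | (1,2)
(0,1) | (0,1) | (0,2) | (0,0) | (1,1) | (1,2) | (1,0)
(0,2) | (0,2) | (0,0) | (0,1) | (1,2) | (1,0) | (1,1)
(1,0) | (1,0) | (1,1) | (1,2) | (0,0) | (0,1) | (0,2)
(1,1) | (1,1) | (1,2) | (1,0) | (0,1) | (0,2) | (0,0)
(1,2) | (1,2) | (1,0) | (1,1) | (0,2) | (0,0) | (0,1)


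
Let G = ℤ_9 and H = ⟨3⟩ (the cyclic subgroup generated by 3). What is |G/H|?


|⟨3⟩| = n / gcd(3, 9) = 9 / 3 = 3
H is normal (ℤ_9 is abelian).
|G/H| = |G| / |H| = 9 / 3 = 3

|G/H| = 3


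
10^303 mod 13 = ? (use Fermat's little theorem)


Fermat's little theorem: if p is prime and gcd(a,p)=1, then a^(p-1) ≡ 1 (mod p)
p = 13 is prime, gcd(10,13) = 1
Reduce exponent: 303 mod 12 = 3
So 10^303 ≡ 10^3 (mod 13)
10^3 mod 13 = 12

10^303 ≡ 12 (mod 13)


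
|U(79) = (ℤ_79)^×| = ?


U(n) is the group of units mod n; |U(n)| = φ(n)
|U(79)| = φ(79) = 78

|U(79) = (ℤ_79)^×| = 78


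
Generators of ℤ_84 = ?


g generates ℤ_n iff gcd(g,n) = 1
Prime factors of 84: 2, 3, 7
Generators are g ∈ {1,...,83} not divisible by any of these primes.
Generators: {1, 5, 11, 13, 17, 19, 23, 25, 29, 31, 37, 41, 43, 47, 53, 55, 59, 61, 65, 67, 71, 73, 79, 83}
Number of generators = φ(84) = 24

Generators of ℤ_84 = {1, 5, 11, 13, 17, 19, 23, 25, 29, 31, 37, 41, 43, 47, 53, 55, 59, 61, 65, 67, 71, 73, 79, 83}


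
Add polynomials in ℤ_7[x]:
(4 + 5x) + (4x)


Add coefficients mod 7:
x^0: 4 + 0 = 4 (mod 7)
x^1: 5 + 4 = 2 (mod 7)
Result: 4 + 2x

f + g = 4 + 2x


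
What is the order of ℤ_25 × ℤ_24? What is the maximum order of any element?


|ℤ_25 × ℤ_24| = 25 × 24 = 600
Max element order = lcm(25,24) = 600
Cyclic? Yes (gcd=1)

|ℤ_25×ℤ_24| = 600, max element order = 600


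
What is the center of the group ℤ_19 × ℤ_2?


Z(G) = {g ∈ G | gx = xg for all x ∈ G}
Direct product of abelian groups is abelian, so Z(G) = G

Z(ℤ_19 × ℤ_2) = ℤ_19 × ℤ_2


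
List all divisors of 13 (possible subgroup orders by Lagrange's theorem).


Lagrange's theorem: |H| divides |G|
|G| = 13
Divisors of 13: 1, 13

Possible subgroup orders: {1, 13}


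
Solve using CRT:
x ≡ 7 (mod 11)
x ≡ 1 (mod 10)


m₁ = 11, m₂ = 10, gcd = 1, so CRT applies. M = m₁·m₂ = 110
Let M₁ = M/m₁ = 10, M₂ = M/m₂ = 11
Find y₁ ≡ M₁⁻¹ (mod m₁): 10⁻¹ ≡ 10 (mod 11)
Find y₂ ≡ M₂⁻¹ (mod m₂): 11⁻¹ ≡ 1 (mod 10)
x = a₁·M₁·y₁ + a₂·M₂·y₂ = 7·10·10 + 1·11·1 = 711
Reduce mod 110: x ≡ 51
Check: 51 mod 11 = 7 ✓, 51 mod 10 = 1 ✓

x ≡ 51 (mod 110)


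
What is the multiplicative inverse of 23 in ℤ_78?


Use the extended Euclidean algorithm to write 1 = 23·s + 78·t; then s mod 78 is the inverse.
Euclidean algorithm:
  23 = 0·78 + 23
  78 = 3·23 + 9
  23 = 2·9 + 5
  9 = 1·5 + 4
  5 = 1·4 + 1
  4 = 4·1 + 0
gcd(23,78) = 1
Back-substitution gives: 23·(17) + 78·(-5) = 1
So 23⁻¹ ≡ 17 ≡ 17 (mod 78)
Check: 23 × 17 = 391 ≡ 1 (mod 78) ✓

23⁻¹ ≡ 17 (mod 78)


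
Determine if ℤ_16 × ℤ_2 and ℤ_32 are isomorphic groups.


Comparing ℤ_16 × ℤ_2 and ℤ_32:
gcd(16,2) = 2 ≠ 1. Max element order in ℤ_16×ℤ_2 is lcm(16,2) = 16 < 32, so it has no element of order 32

No, ℤ_16 × ℤ_2 ≇ ℤ_32


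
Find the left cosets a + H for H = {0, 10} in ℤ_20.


H = {0, 10}, |H| = 2
Number of cosets = |G|/|H| = 20/2 = 10
0 + H = {0, 10}
1 + H = {1, 11}
2 + H = {2, 12}
3 + H = {3, 13}
4 + H = {4, 14}
5 + H = {5, 15}
6 + H = {6, 16}
7 + H = {7, 17}
8 + H = {8, 18}
9 + H = {9, 19}

Cosets: 0+H={0,10}; 1+H={1,11}; 2+H={2,12}; 3+H={3,13}; 4+H={4,14}; 5+H={5,15}; 6+H={6,16}; 7+H={7,17}; 8+H={8,18}; 9+H={9,19}


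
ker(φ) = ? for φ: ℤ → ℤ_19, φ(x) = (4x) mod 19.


Kernel = preimage of identity
ker(φ) = {x ∈ ℤ : 4x ≡ 0 (mod 19)}. gcd(4,19) = 1, so 4x ≡ 0 (mod 19) ⟺ x ≡ 0 (mod 19/1 = 19). Hence ker(φ) = 19ℤ

ker(φ) = 19ℤ


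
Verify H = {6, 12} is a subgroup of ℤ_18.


Subgroup test for H = {6, 12} in (ℤ_18, +):
(1) 0 ∈ H? No
(2) Closure: for all a,b ∈ H, (a+b) mod 18 ∈ H? No  [counterexample: 6 + 12 = 0 ∉ H]
(3) Inverses: for all a ∈ H, -a mod 18 ∈ H? Yes

No, H is not a subgroup of ℤ_18


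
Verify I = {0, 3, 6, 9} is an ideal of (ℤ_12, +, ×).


Check ideal conditions for I = {0, 3, 6, 9} in ℤ_12:
(1) I is an additive subgroup? Yes
(2) For r ∈ ℤ_12 and a ∈ I: r·a ∈ I? Yes

Yes, I is an ideal of ℤ_12


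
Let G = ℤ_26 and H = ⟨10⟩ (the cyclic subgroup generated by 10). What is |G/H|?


|⟨10⟩| = n / gcd(10, 26) = 26 / 2 = 13
H is normal (ℤ_26 is abelian).
|G/H| = |G| / |H| = 26 / 13 = 2

|G/H| = 2


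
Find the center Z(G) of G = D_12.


Z(G) = {g ∈ G | gx = xg for all x ∈ G}
For even n, Z(D_n) = {e, r^(n/2)}: the 180° rotation r^6 commutes with every reflection and rotation

Z(D_12) = {e, r^6}


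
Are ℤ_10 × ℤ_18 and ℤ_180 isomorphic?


Comparing ℤ_10 × ℤ_18 and ℤ_180:
gcd(10,18) = 2 ≠ 1. Max element order in ℤ_10×ℤ_18 is lcm(10,18) = 90 < 180, so it has no element of order 180

No, ℤ_10 × ℤ_18 ≇ ℤ_180


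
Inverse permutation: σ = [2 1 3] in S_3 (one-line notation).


To find σ⁻¹, swap domain and range:
σ(1) = 2 → σ⁻¹(2) = 1
σ(2) = 1 → σ⁻¹(1) = 2
σ(3) = 3 → σ⁻¹(3) = 3

σ⁻¹ = [2 1 3]


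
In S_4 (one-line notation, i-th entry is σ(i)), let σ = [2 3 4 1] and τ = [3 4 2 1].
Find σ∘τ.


σ∘τ: apply τ first, then σ
1 →τ 3 →σ 4
2 →τ 4 →σ 1
3 →τ 2 →σ 3
4 →τ 1 →σ 2

σ∘τ = [4 1 3 2]


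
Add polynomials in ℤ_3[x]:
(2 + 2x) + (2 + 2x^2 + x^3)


Add coefficients mod 3:
x^0: 2 + 2 = 1 (mod 3)
x^1: 2 + 0 = 2 (mod 3)
x^2: 0 + 2 = 2 (mod 3)
x^3: 0 + 1 = 1 (mod 3)
Result: 1 + 2x + 2x^2 + x^3

f + g = 1 + 2x + 2x^2 + x^3


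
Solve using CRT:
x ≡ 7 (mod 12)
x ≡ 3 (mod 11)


m₁ = 12, m₂ = 11, gcd = 1, so CRT applies. M = m₁·m₂ = 132
Let M₁ = M/m₁ = 11, M₂ = M/m₂ = 12
Find y₁ ≡ M₁⁻¹ (mod m₁): 11⁻¹ ≡ 11 (mod 12)
Find y₂ ≡ M₂⁻¹ (mod m₂): 12⁻¹ ≡ 1 (mod 11)
x = a₁·M₁·y₁ + a₂·M₂·y₂ = 7·11·11 + 3·12·1 = 883
Reduce mod 132: x ≡ 91
Check: 91 mod 12 = 7 ✓, 91 mod 11 = 3 ✓

x ≡ 91 (mod 132)


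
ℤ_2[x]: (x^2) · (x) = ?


Expand and collect like terms; reduce coefficients mod 2:
x^0: 0·0 = 0 ≡ 0 (mod 2)
x^1: 0·1 + 0·0 = 0 ≡ 0 (mod 2)
x^2: 0·1 + 1·0 = 0 ≡ 0 (mod 2)
x^3: 1·1 = 1 ≡ 1 (mod 2)
Result: x^3

f · g = x^3


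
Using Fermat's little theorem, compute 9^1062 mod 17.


Fermat's little theorem: if p is prime and gcd(a,p)=1, then a^(p-1) ≡ 1 (mod p)
p = 17 is prime, gcd(9,17) = 1
Reduce exponent: 1062 mod 16 = 6
So 9^1062 ≡ 9^6 (mod 17)
9^6 mod 17 = 4

9^1062 ≡ 4 (mod 17)


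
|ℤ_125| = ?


ℤ_n has n elements.

|ℤ_125| = 125


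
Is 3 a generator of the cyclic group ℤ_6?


g generates ℤ_n iff gcd(g, n) = 1
gcd(3, 6) = 3
Since gcd = 3 ≠ 1, ⟨3⟩ has order 2 < 6, so 3 is not a generator.

No, 3 does not generate ℤ_6


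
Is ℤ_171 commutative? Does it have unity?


ℤ_171 is a commutative ring with unity 1; 171 = 3×57 is composite, so 3·57 ≡ 0 gives zero divisors (not an integral domain)
Commutative: Yes
Integral domain: No
Has unity: Yes

ℤ_171: Commutative=Yes, Unity=Yes


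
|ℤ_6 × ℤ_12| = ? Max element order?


|ℤ_6 × ℤ_12| = 6 × 12 = 72
Max element order = lcm(6,12) = 12
Cyclic? No (gcd=6)

|ℤ_6×ℤ_12| = 72, max element order = 12


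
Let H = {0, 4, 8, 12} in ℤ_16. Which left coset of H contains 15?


15 + H = {15 + h (mod 16) : h ∈ H}
15+0=15, 15+4=3, 15+8=7, 15+12=11
15 + H = {3, 7, 11, 15} = 3 + H

15 + H = {3, 7, 11, 15}


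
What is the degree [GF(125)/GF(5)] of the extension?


GF(125) = GF(5^3), so the extension degree is 3

[GF(125)/GF(5)] = 3


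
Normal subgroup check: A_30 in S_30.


H = A_30 in S_30
A_30 has index 2 in S_30, and every subgroup of index 2 is normal

Yes, normal subgroup


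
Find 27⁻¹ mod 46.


Use the extended Euclidean algorithm to write 1 = 27·s + 46·t; then s mod 46 is the inverse.
Euclidean algorithm:
  27 = 0·46 + 27
  46 = 1·27 + 19
  27 = 1·19 + 8
  19 = 2·8 + 3
  8 = 2·3 + 2
  3 = 1·2 + 1
  2 = 2·1 + 0
gcd(27,46) = 1
Back-substitution gives: 27·(-17) + 46·(10) = 1
So 27⁻¹ ≡ -17 ≡ 29 (mod 46)
Check: 27 × 29 = 783 ≡ 1 (mod 46) ✓

27⁻¹ ≡ 29 (mod 46)


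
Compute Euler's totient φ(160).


Factor n: 160 = 2^5 × 5
φ(n) = n · ∏(1 - 1/p) over distinct primes p | n
φ(160) = 160 · (1 - 1/2) · (1 - 1/5) = 64

φ(160) = 64


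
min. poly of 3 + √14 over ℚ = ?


Let α = 3 + √14. Then α - 3 = √14, so (α - 3)² = 14, giving α² - 6α - 5 = 0. Degree 2 and α ∉ ℚ, so this is the minimal polynomial.

Minimal polynomial: x² - 6x - 5


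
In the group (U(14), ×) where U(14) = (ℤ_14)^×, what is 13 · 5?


Operation: multiplication mod 14
13 · 5 = (a × b) mod 14 with a = 13, b = 5

13 · 5 = 9


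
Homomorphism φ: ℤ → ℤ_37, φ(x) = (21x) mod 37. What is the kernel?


Kernel = preimage of identity
ker(φ) = {x ∈ ℤ : 21x ≡ 0 (mod 37)}. gcd(21,37) = 1, so 21x ≡ 0 (mod 37) ⟺ x ≡ 0 (mod 37/1 = 37). Hence ker(φ) = 37ℤ

ker(φ) = 37ℤ


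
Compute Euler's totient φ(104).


Factor n: 104 = 2^3 × 13
φ(n) = n · ∏(1 - 1/p) over distinct primes p | n
φ(104) = 104 · (1 - 1/2) · (1 - 1/13) = 48

φ(104) = 48


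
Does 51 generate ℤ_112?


g generates ℤ_n iff gcd(g, n) = 1
gcd(51, 112) = 1
Since gcd = 1, 51 is a generator.

Yes, 51 generates ℤ_112


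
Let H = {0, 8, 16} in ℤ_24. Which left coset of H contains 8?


8 + H = {8 + h (mod 24) : h ∈ H}
8+0=8, 8+8=16, 8+16=0
8 + H = {0, 8, 16} = 0 + H

8 + H = {0, 8, 16}


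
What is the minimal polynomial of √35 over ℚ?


√35 satisfies x² - 35 = 0, irreducible over ℚ since 35 is squarefree

Minimal polynomial: x² - 35


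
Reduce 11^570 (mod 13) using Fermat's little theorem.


Fermat's little theorem: if p is prime and gcd(a,p)=1, then a^(p-1) ≡ 1 (mod p)
p = 13 is prime, gcd(11,13) = 1
Reduce exponent: 570 mod 12 = 6
So 11^570 ≡ 11^6 (mod 13)
11^6 mod 13 = 12

11^570 ≡ 12 (mod 13)


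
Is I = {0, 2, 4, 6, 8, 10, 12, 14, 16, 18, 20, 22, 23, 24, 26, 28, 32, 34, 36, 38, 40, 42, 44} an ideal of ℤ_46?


Check ideal conditions for I = {0, 2, 4, 6, 8, 10, 12, 14, 16, 18, 20, 22, 23, 24, 26, 28, 32, 34, 36, 38, 40, 42, 44} in ℤ_46:
(1) I is an additive subgroup? No
(2) For r ∈ ℤ_46 and a ∈ I: r·a ∈ I? No  [counterexample: r=2, a=38, r·a mod 46 = 30 ∉ I]

No, I is not an ideal of ℤ_46


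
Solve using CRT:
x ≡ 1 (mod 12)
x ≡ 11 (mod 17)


m₁ = 12, m₂ = 17, gcd = 1, so CRT applies. M = m₁·m₂ = 204
Let M₁ = M/m₁ = 17, M₂ = M/m₂ = 12
Find y₁ ≡ M₁⁻¹ (mod m₁): 17⁻¹ ≡ 5 (mod 12)
Find y₂ ≡ M₂⁻¹ (mod m₂): 12⁻¹ ≡ 10 (mod 17)
x = a₁·M₁·y₁ + a₂·M₂·y₂ = 1·17·5 + 11·12·10 = 1405
Reduce mod 204: x ≡ 181
Check: 181 mod 12 = 1 ✓, 181 mod 17 = 11 ✓

x ≡ 181 (mod 204)


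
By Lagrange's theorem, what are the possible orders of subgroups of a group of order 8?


Lagrange's theorem: |H| divides |G|
|G| = 8
Divisors of 8: 1, 2, 4, 8

Possible subgroup orders: {1, 2, 4, 8}


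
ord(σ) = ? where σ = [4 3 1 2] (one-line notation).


Cycle decomposition: (1 4 2 3)
Cycle lengths: 4
Order = lcm(4) = 4

ord(σ) = 4


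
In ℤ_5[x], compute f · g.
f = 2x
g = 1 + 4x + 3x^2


Expand and collect like terms; reduce coefficients mod 5:
x^0: 0·1 = 0 ≡ 0 (mod 5)
x^1: 0·4 + 2·1 = 2 ≡ 2 (mod 5)
x^2: 0·3 + 2·4 = 8 ≡ 3 (mod 5)
x^3: 2·3 = 6 ≡ 1 (mod 5)
Result: 2x + 3x^2 + x^3

f · g = 2x + 3x^2 + x^3


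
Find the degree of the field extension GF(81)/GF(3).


GF(81) = GF(3^4), so the extension degree is 4

[GF(81)/GF(3)] = 4


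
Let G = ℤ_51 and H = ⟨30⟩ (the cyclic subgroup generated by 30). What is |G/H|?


|⟨30⟩| = n / gcd(30, 51) = 51 / 3 = 17
H is normal (ℤ_51 is abelian).
|G/H| = |G| / |H| = 51 / 17 = 3

|G/H| = 3


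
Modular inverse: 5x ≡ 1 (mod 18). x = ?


Use the extended Euclidean algorithm to write 1 = 5·s + 18·t; then s mod 18 is the inverse.
Euclidean algorithm:
  5 = 0·18 + 5
  18 = 3·5 + 3
  5 = 1·3 + 2
  3 = 1·2 + 1
  2 = 2·1 + 0
gcd(5,18) = 1
Back-substitution gives: 5·(-7) + 18·(2) = 1
So 5⁻¹ ≡ -7 ≡ 11 (mod 18)
Check: 5 × 11 = 55 ≡ 1 (mod 18) ✓

5⁻¹ ≡ 11 (mod 18)


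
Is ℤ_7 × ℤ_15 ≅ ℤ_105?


Comparing ℤ_7 × ℤ_15 and ℤ_105:
gcd(7,15) = 1, so ℤ_7 × ℤ_15 ≅ ℤ_105 (CRT)

Yes, ℤ_7 × ℤ_15 ≅ ℤ_105


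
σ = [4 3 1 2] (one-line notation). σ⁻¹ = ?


To find σ⁻¹, swap domain and range:
σ(1) = 4 → σ⁻¹(4) = 1
σ(2) = 3 → σ⁻¹(3) = 2
σ(3) = 1 → σ⁻¹(1) = 3
σ(4) = 2 → σ⁻¹(2) = 4

σ⁻¹ = [3 4 2 1]


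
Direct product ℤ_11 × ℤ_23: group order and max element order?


|ℤ_11 × ℤ_23| = 11 × 23 = 253
Max element order = lcm(11,23) = 253
Cyclic? Yes (gcd=1)

|ℤ_11×ℤ_23| = 253, max element order = 253


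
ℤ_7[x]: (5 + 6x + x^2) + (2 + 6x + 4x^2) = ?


Add coefficients mod 7:
x^0: 5 + 2 = 0 (mod 7)
x^1: 6 + 6 = 5 (mod 7)
x^2: 1 + 4 = 5 (mod 7)
Result: 5x + 5x^2

f + g = 5x + 5x^2


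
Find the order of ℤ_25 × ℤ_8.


|A × B| = |A| · |B|
|ℤ_25 × ℤ_8| = 25 × 8 = 200

|ℤ_25 × ℤ_8| = 200


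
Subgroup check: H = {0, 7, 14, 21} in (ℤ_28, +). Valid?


Subgroup test for H = {0, 7, 14, 21} in (ℤ_28, +):
(1) 0 ∈ H? Yes
(2) Closure: for all a,b ∈ H, (a+b) mod 28 ∈ H? Yes
(3) Inverses: for all a ∈ H, -a mod 28 ∈ H? Yes

Yes, H is a subgroup of ℤ_28


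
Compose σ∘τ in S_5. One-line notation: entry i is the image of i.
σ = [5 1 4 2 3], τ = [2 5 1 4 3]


σ∘τ: apply τ first, then σ
1 →τ 2 →σ 1
2 →τ 5 →σ 3
3 →τ 1 →σ 5
4 →τ 4 →σ 2
5 →τ 3 →σ 4

σ∘τ = [1 3 5 2 4]


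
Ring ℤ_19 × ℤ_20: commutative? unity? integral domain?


Direct product ring; commutative with unity (1,1); but (1,0)·(0,1) = (0,0) gives zero divisors, so not an integral domain
Commutative: Yes
Integral domain: No
Has unity: Yes

ℤ_19 × ℤ_20: Commutative=Yes, Unity=Yes


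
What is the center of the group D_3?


Z(G) = {g ∈ G | gx = xg for all x ∈ G}
For odd n, Z(D_n) = {e}: no nontrivial rotation commutes with all reflections

Z(D_3) = {e}


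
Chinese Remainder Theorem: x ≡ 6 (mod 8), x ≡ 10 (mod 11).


m₁ = 8, m₂ = 11, gcd = 1, so CRT applies. M = m₁·m₂ = 88
Let M₁ = M/m₁ = 11, M₂ = M/m₂ = 8
Find y₁ ≡ M₁⁻¹ (mod m₁): 11⁻¹ ≡ 3 (mod 8)
Find y₂ ≡ M₂⁻¹ (mod m₂): 8⁻¹ ≡ 7 (mod 11)
x = a₁·M₁·y₁ + a₂·M₂·y₂ = 6·11·3 + 10·8·7 = 758
Reduce mod 88: x ≡ 54
Check: 54 mod 8 = 6 ✓, 54 mod 11 = 10 ✓

x ≡ 54 (mod 88)


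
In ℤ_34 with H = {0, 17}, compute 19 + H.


19 + H = {19 + h (mod 34) : h ∈ H}
19+0=19, 19+17=2
19 + H = {2, 19} = 2 + H

19 + H = {2, 19}


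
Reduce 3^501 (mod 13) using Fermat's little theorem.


Fermat's little theorem: if p is prime and gcd(a,p)=1, then a^(p-1) ≡ 1 (mod p)
p = 13 is prime, gcd(3,13) = 1
Reduce exponent: 501 mod 12 = 9
So 3^501 ≡ 3^9 (mod 13)
3^9 mod 13 = 1

3^501 ≡ 1 (mod 13)


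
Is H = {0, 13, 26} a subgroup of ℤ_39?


Subgroup test for H = {0, 13, 26} in (ℤ_39, +):
(1) 0 ∈ H? Yes
(2) Closure: for all a,b ∈ H, (a+b) mod 39 ∈ H? Yes
(3) Inverses: for all a ∈ H, -a mod 39 ∈ H? Yes

Yes, H is a subgroup of ℤ_39


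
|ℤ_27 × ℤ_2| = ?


|A × B| = |A| · |B|
|ℤ_27 × ℤ_2| = 27 × 2 = 54

|ℤ_27 × ℤ_2| = 54


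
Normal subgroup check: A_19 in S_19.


H = A_19 in S_19
A_19 has index 2 in S_19, and every subgroup of index 2 is normal

Yes, normal subgroup


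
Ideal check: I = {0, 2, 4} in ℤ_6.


Check ideal conditions for I = {0, 2, 4} in ℤ_6:
(1) I is an additive subgroup? Yes
(2) For r ∈ ℤ_6 and a ∈ I: r·a ∈ I? Yes

Yes, I is an ideal of ℤ_6


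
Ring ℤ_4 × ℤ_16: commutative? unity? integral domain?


Direct product ring; commutative with unity (1,1); but (1,0)·(0,1) = (0,0) gives zero divisors, so not an integral domain
Commutative: Yes
Integral domain: No
Has unity: Yes

ℤ_4 × ℤ_16: Commutative=Yes, Unity=Yes


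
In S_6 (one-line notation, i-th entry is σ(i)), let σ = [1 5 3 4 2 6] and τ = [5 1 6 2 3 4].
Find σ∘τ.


σ∘τ: apply τ first, then σ
1 →τ 5 →σ 2
2 →τ 1 →σ 1
3 →τ 6 →σ 6
4 →τ 2 →σ 5
5 →τ 3 →σ 3
6 →τ 4 →σ 4

σ∘τ = [2 1 6 5 3 4]


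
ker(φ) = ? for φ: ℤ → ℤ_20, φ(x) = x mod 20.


Kernel = preimage of identity
ker(φ) = {x ∈ ℤ : x ≡ 0 (mod 20)} = 20ℤ = {0, ±20, ±40, ...}

ker(φ) = 20ℤ


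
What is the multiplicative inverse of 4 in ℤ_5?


Use the extended Euclidean algorithm to write 1 = 4·s + 5·t; then s mod 5 is the inverse.
Euclidean algorithm:
  4 = 0·5 + 4
  5 = 1·4 + 1
  4 = 4·1 + 0
gcd(4,5) = 1
Back-substitution gives: 4·(-1) + 5·(1) = 1
So 4⁻¹ ≡ -1 ≡ 4 (mod 5)
Check: 4 × 4 = 16 ≡ 1 (mod 5) ✓

4⁻¹ ≡ 4 (mod 5)


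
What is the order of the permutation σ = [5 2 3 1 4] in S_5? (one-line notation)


Cycle decomposition: (1 5 4)
Cycle lengths: 3
Order = lcm(3) = 3

ord(σ) = 3


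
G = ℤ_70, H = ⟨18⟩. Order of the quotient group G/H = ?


|⟨18⟩| = n / gcd(18, 70) = 70 / 2 = 35
H is normal (ℤ_70 is abelian).
|G/H| = |G| / |H| = 70 / 35 = 2

|G/H| = 2


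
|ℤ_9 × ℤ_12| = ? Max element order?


|ℤ_9 × ℤ_12| = 9 × 12 = 108
Max element order = lcm(9,12) = 36
Cyclic? No (gcd=3)

|ℤ_9×ℤ_12| = 108, max element order = 36


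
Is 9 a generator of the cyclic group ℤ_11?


g generates ℤ_n iff gcd(g, n) = 1
gcd(9, 11) = 1
Since gcd = 1, 9 is a generator.

Yes, 9 generates ℤ_11


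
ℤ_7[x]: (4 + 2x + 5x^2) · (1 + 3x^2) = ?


Expand and collect like terms; reduce coefficients mod 7:
x^0: 4·1 = 4 ≡ 4 (mod 7)
x^1: 4·0 + 2·1 = 2 ≡ 2 (mod 7)
x^2: 4·3 + 2·0 + 5·1 = 17 ≡ 3 (mod 7)
x^3: 2·3 + 5·0 = 6 ≡ 6 (mod 7)
x^4: 5·3 = 15 ≡ 1 (mod 7)
Result: 4 + 2x + 3x^2 + 6x^3 + x^4

f · g = 4 + 2x + 3x^2 + 6x^3 + x^4


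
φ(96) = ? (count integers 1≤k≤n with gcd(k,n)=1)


Factor n: 96 = 2^5 × 3
φ(n) = n · ∏(1 - 1/p) over distinct primes p | n
φ(96) = 96 · (1 - 1/2) · (1 - 1/3) = 32

φ(96) = 32


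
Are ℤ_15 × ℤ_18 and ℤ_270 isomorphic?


Comparing ℤ_15 × ℤ_18 and ℤ_270:
gcd(15,18) = 3 ≠ 1. Max element order in ℤ_15×ℤ_18 is lcm(15,18) = 90 < 270, so it has no element of order 270

No, ℤ_15 × ℤ_18 ≇ ℤ_270


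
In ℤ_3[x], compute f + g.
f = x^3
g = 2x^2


Add coefficients mod 3:
x^0: 0 + 0 = 0 (mod 3)
x^1: 0 + 0 = 0 (mod 3)
x^2: 0 + 2 = 2 (mod 3)
x^3: 1 + 0 = 1 (mod 3)
Result: 2x^2 + x^3

f + g = 2x^2 + x^3


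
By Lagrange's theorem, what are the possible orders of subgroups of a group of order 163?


Lagrange's theorem: |H| divides |G|
|G| = 163
Divisors of 163: 1, 163

Possible subgroup orders: {1, 163}


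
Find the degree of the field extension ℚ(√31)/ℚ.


√31 has minimal polynomial x² - 31 (irreducible over ℚ since 31 is squarefree)

[ℚ(√31)/ℚ] = 2


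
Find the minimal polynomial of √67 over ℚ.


√67 satisfies x² - 67 = 0, irreducible over ℚ since 67 is squarefree

Minimal polynomial: x² - 67


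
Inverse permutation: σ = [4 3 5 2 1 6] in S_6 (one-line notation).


To find σ⁻¹, swap domain and range:
σ(1) = 4 → σ⁻¹(4) = 1
σ(2) = 3 → σ⁻¹(3) = 2
σ(3) = 5 → σ⁻¹(5) = 3
σ(4) = 2 → σ⁻¹(2) = 4
σ(5) = 1 → σ⁻¹(1) = 5
σ(6) = 6 → σ⁻¹(6) = 6

σ⁻¹ = [5 4 2 1 3 6]


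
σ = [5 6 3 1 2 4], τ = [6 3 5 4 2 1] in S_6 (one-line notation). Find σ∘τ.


σ∘τ: apply τ first, then σ
1 →τ 6 →σ 4
2 →τ 3 →σ 3
3 →τ 5 →σ 2
4 →τ 4 →σ 1
5 →τ 2 →σ 6
6 →τ 1 →σ 5

σ∘τ = [4 3 2 1 6 5]


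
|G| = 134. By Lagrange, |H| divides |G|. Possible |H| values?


Lagrange's theorem: |H| divides |G|
|G| = 134
Divisors of 134: 1, 2, 67, 134

Possible subgroup orders: {1, 2, 67, 134}


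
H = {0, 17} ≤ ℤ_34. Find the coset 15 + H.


15 + H = {15 + h (mod 34) : h ∈ H}
15+0=15, 15+17=32

15 + H = {15, 32}


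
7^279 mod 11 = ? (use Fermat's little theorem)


Fermat's little theorem: if p is prime and gcd(a,p)=1, then a^(p-1) ≡ 1 (mod p)
p = 11 is prime, gcd(7,11) = 1
Reduce exponent: 279 mod 10 = 9
So 7^279 ≡ 7^9 (mod 11)
7^9 mod 11 = 8

7^279 ≡ 8 (mod 11)


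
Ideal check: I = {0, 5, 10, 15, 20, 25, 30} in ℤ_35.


Check ideal conditions for I = {0, 5, 10, 15, 20, 25, 30} in ℤ_35:
(1) I is an additive subgroup? Yes
(2) For r ∈ ℤ_35 and a ∈ I: r·a ∈ I? Yes

Yes, I is an ideal of ℤ_35


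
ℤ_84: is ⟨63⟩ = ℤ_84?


g generates ℤ_n iff gcd(g, n) = 1
gcd(63, 84) = 21
Since gcd = 21 ≠ 1, ⟨63⟩ has order 4 < 84, so 63 is not a generator.

No, 63 does not generate ℤ_84


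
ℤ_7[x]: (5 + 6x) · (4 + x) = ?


Expand and collect like terms; reduce coefficients mod 7:
x^0: 5·4 = 20 ≡ 6 (mod 7)
x^1: 5·1 + 6·4 = 29 ≡ 1 (mod 7)
x^2: 6·1 = 6 ≡ 6 (mod 7)
Result: 6 + x + 6x^2

f · g = 6 + x + 6x^2


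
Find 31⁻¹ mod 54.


Use the extended Euclidean algorithm to write 1 = 31·s + 54·t; then s mod 54 is the inverse.
Euclidean algorithm:
  31 = 0·54 + 31
  54 = 1·31 + 23
  31 = 1·23 + 8
  23 = 2·8 + 7
  8 = 1·7 + 1
  7 = 7·1 + 0
gcd(31,54) = 1
Back-substitution gives: 31·(7) + 54·(-4) = 1
So 31⁻¹ ≡ 7 ≡ 7 (mod 54)
Check: 31 × 7 = 217 ≡ 1 (mod 54) ✓

31⁻¹ ≡ 7 (mod 54)


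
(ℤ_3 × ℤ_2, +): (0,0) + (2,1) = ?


Operation: componentwise addition mod (3, 2)
(0,0) + (2,1) = ((a₁+b₁) mod 3, (a₂+b₂) mod 2) with a = (0,0), b = (2,1)

(0,0) + (2,1) = (2,1)


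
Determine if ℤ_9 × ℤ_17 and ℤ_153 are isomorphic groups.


Comparing ℤ_9 × ℤ_17 and ℤ_153:
gcd(9,17) = 1, so ℤ_9 × ℤ_17 ≅ ℤ_153 (CRT)

Yes, ℤ_9 × ℤ_17 ≅ ℤ_153


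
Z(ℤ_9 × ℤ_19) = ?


Z(G) = {g ∈ G | gx = xg for all x ∈ G}
Direct product of abelian groups is abelian, so Z(G) = G

Z(ℤ_9 × ℤ_19) = ℤ_9 × ℤ_19


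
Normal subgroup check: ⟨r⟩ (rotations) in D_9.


H = ⟨r⟩ (rotations) in D_9
The rotation subgroup ⟨r⟩ has index 2 in D_9, so it is normal

Yes, normal subgroup


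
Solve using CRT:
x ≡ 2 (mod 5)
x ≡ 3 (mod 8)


m₁ = 5, m₂ = 8, gcd = 1, so CRT applies. M = m₁·m₂ = 40
Let M₁ = M/m₁ = 8, M₂ = M/m₂ = 5
Find y₁ ≡ M₁⁻¹ (mod m₁): 8⁻¹ ≡ 2 (mod 5)
Find y₂ ≡ M₂⁻¹ (mod m₂): 5⁻¹ ≡ 5 (mod 8)
x = a₁·M₁·y₁ + a₂·M₂·y₂ = 2·8·2 + 3·5·5 = 107
Reduce mod 40: x ≡ 27
Check: 27 mod 5 = 2 ✓, 27 mod 8 = 3 ✓

x ≡ 27 (mod 40)


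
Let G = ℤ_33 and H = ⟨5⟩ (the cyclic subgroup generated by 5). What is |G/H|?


|⟨5⟩| = n / gcd(5, 33) = 33 / 1 = 33
H is normal (ℤ_33 is abelian).
|G/H| = |G| / |H| = 33 / 33 = 1

|G/H| = 1


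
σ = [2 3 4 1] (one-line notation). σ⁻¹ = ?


To find σ⁻¹, swap domain and range:
σ(1) = 2 → σ⁻¹(2) = 1
σ(2) = 3 → σ⁻¹(3) = 2
σ(3) = 4 → σ⁻¹(4) = 3
σ(4) = 1 → σ⁻¹(1) = 4

σ⁻¹ = [4 1 2 3]


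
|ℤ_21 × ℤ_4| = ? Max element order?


|ℤ_21 × ℤ_4| = 21 × 4 = 84
Max element order = lcm(21,4) = 84
Cyclic? Yes (gcd=1)

|ℤ_21×ℤ_4| = 84, max element order = 84


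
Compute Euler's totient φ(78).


Factor n: 78 = 2 × 3 × 13
φ(n) = n · ∏(1 - 1/p) over distinct primes p | n
φ(78) = 78 · (1 - 1/2) · (1 - 1/3) · (1 - 1/13) = 24

φ(78) = 24


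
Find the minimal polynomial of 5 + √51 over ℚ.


Let α = 5 + √51. Then α - 5 = √51, so (α - 5)² = 51, giving α² - 10α - 26 = 0. Degree 2 and α ∉ ℚ, so this is the minimal polynomial.

Minimal polynomial: x² - 10x - 26


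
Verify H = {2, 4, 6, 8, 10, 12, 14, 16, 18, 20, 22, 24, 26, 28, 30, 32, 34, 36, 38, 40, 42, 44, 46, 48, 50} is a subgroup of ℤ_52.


Subgroup test for H = {2, 4, 6, 8, 10, 12, 14, 16, 18, 20, 22, 24, 26, 28, 30, 32, 34, 36, 38, 40, 42, 44, 46, 48, 50} in (ℤ_52, +):
(1) 0 ∈ H? No
(2) Closure: for all a,b ∈ H, (a+b) mod 52 ∈ H? No  [counterexample: 2 + 50 = 0 ∉ H]
(3) Inverses: for all a ∈ H, -a mod 52 ∈ H? Yes

No, H is not a subgroup of ℤ_52


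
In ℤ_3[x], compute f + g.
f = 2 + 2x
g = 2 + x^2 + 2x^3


Add coefficients mod 3:
x^0: 2 + 2 = 1 (mod 3)
x^1: 2 + 0 = 2 (mod 3)
x^2: 0 + 1 = 1 (mod 3)
x^3: 0 + 2 = 2 (mod 3)
Result: 1 + 2x + x^2 + 2x^3

f + g = 1 + 2x + x^2 + 2x^3


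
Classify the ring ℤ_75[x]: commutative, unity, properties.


ℤ_75 has zero divisors (3·25 ≡ 0), and these lift to constant zero divisors in ℤ_75[x]; so not an integral domain
Commutative: Yes
Integral domain: No
Has unity: Yes

ℤ_75[x]: Commutative=Yes, Unity=Yes


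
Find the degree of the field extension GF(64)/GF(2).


GF(64) = GF(2^6), so the extension degree is 6

[GF(64)/GF(2)] = 6


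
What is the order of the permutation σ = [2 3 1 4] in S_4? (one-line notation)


Cycle decomposition: (1 2 3)
Cycle lengths: 3
Order = lcm(3) = 3

ord(σ) = 3


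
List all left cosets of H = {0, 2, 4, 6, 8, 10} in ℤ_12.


H = {0, 2, 4, 6, 8, 10}, |H| = 6
Number of cosets = |G|/|H| = 12/6 = 2
0 + H = {0, 2, 4, 6, 8, 10}
1 + H = {1, 3, 5, 7, 9, 11}

Cosets: 0+H={0,2,4,6,8,10}; 1+H={1,3,5,7,9,11}


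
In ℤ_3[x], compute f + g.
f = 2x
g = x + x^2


Add coefficients mod 3:
x^0: 0 + 0 = 0 (mod 3)
x^1: 2 + 1 = 0 (mod 3)
x^2: 0 + 1 = 1 (mod 3)
Result: x^2

f + g = x^2


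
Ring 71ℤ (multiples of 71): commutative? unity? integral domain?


71ℤ is a commutative ring under +,× but has no multiplicative identity (1 ∉ 71ℤ); it has no zero divisors, but without unity it is not an integral domain
Commutative: Yes
Integral domain: No
Has unity: No

71ℤ (multiples of 71): Commutative=Yes, Unity=No


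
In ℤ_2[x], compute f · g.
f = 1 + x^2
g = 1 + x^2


Expand and collect like terms; reduce coefficients mod 2:
x^0: 1·1 = 1 ≡ 1 (mod 2)
x^1: 1·0 + 0·1 = 0 ≡ 0 (mod 2)
x^2: 1·1 + 0·0 + 1·1 = 2 ≡ 0 (mod 2)
x^3: 0·1 + 1·0 = 0 ≡ 0 (mod 2)
x^4: 1·1 = 1 ≡ 1 (mod 2)
Result: 1 + x^4

f · g = 1 + x^4


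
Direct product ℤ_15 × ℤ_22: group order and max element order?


|ℤ_15 × ℤ_22| = 15 × 22 = 330
Max element order = lcm(15,22) = 330
Cyclic? Yes (gcd=1)

|ℤ_15×ℤ_22| = 330, max element order = 330


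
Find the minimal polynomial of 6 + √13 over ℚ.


Let α = 6 + √13. Then α - 6 = √13, so (α - 6)² = 13, giving α² - 12α + 23 = 0. Degree 2 and α ∉ ℚ, so this is the minimal polynomial.

Minimal polynomial: x² - 12x + 23


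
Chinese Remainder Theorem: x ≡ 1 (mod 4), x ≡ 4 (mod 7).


m₁ = 4, m₂ = 7, gcd = 1, so CRT applies. M = m₁·m₂ = 28
Let M₁ = M/m₁ = 7, M₂ = M/m₂ = 4
Find y₁ ≡ M₁⁻¹ (mod m₁): 7⁻¹ ≡ 3 (mod 4)
Find y₂ ≡ M₂⁻¹ (mod m₂): 4⁻¹ ≡ 2 (mod 7)
x = a₁·M₁·y₁ + a₂·M₂·y₂ = 1·7·3 + 4·4·2 = 53
Reduce mod 28: x ≡ 25
Check: 25 mod 4 = 1 ✓, 25 mod 7 = 4 ✓

x ≡ 25 (mod 28)


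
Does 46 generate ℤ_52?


g generates ℤ_n iff gcd(g, n) = 1
gcd(46, 52) = 2
Since gcd = 2 ≠ 1, ⟨46⟩ has order 26 < 52, so 46 is not a generator.

No, 46 does not generate ℤ_52


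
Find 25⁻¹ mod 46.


Use the extended Euclidean algorithm to write 1 = 25·s + 46·t; then s mod 46 is the inverse.
Euclidean algorithm:
  25 = 0·46 + 25
  46 = 1·25 + 21
  25 = 1·21 + 4
  21 = 5·4 + 1
  4 = 4·1 + 0
gcd(25,46) = 1
Back-substitution gives: 25·(-11) + 46·(6) = 1
So 25⁻¹ ≡ -11 ≡ 35 (mod 46)
Check: 25 × 35 = 875 ≡ 1 (mod 46) ✓

25⁻¹ ≡ 35 (mod 46)


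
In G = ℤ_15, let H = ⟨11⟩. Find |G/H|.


|⟨11⟩| = n / gcd(11, 15) = 15 / 1 = 15
H is normal (ℤ_15 is abelian).
|G/H| = |G| / |H| = 15 / 15 = 1

|G/H| = 1


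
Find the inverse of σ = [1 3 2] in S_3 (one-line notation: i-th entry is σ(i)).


To find σ⁻¹, swap domain and range:
σ(1) = 1 → σ⁻¹(1) = 1
σ(2) = 3 → σ⁻¹(3) = 2
σ(3) = 2 → σ⁻¹(2) = 3

σ⁻¹ = [1 3 2]


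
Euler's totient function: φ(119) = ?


Factor n: 119 = 7 × 17
φ(n) = n · ∏(1 - 1/p) over distinct primes p | n
φ(119) = 119 · (1 - 1/7) · (1 - 1/17) = 96

φ(119) = 96


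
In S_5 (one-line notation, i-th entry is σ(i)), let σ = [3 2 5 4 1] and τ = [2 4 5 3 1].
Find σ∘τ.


σ∘τ: apply τ first, then σ
1 →τ 2 →σ 2
2 →τ 4 →σ 4
3 →τ 5 →σ 1
4 →τ 3 →σ 5
5 →τ 1 →σ 3

σ∘τ = [2 4 1 5 3]


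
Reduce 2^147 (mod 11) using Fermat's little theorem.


Fermat's little theorem: if p is prime and gcd(a,p)=1, then a^(p-1) ≡ 1 (mod p)
p = 11 is prime, gcd(2,11) = 1
Reduce exponent: 147 mod 10 = 7
So 2^147 ≡ 2^7 (mod 11)
2^7 mod 11 = 7

2^147 ≡ 7 (mod 11)


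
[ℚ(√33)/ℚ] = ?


√33 has minimal polynomial x² - 33 (irreducible over ℚ since 33 is squarefree)

[ℚ(√33)/ℚ] = 2


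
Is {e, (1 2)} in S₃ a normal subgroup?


H = {e, (1 2)} in S₃
(1 3)(1 2)(1 3)⁻¹ = (2 3) ∉ {e, (1 2)}, so it is not normal

No, not a normal subgroup


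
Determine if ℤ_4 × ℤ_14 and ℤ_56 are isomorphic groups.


Comparing ℤ_4 × ℤ_14 and ℤ_56:
gcd(4,14) = 2 ≠ 1. Max element order in ℤ_4×ℤ_14 is lcm(4,14) = 28 < 56, so it has no element of order 56

No, ℤ_4 × ℤ_14 ≇ ℤ_56


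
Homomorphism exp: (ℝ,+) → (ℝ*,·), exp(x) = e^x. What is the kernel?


Kernel = preimage of identity
ker(exp) = {x ∈ ℝ | e^x = 1} = {0}

ker(exp) = {0}


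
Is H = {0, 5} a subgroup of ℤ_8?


Subgroup test for H = {0, 5} in (ℤ_8, +):
(1) 0 ∈ H? Yes
(2) Closure: for all a,b ∈ H, (a+b) mod 8 ∈ H? No  [counterexample: 5 + 5 = 2 ∉ H]
(3) Inverses: for all a ∈ H, -a mod 8 ∈ H? No

No, H is not a subgroup of ℤ_8


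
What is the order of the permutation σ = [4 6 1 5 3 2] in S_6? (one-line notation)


Cycle decomposition: (1 4 5 3) (2 6)
Cycle lengths: 4, 2
Order = lcm(4, 2) = 4

ord(σ) = 4


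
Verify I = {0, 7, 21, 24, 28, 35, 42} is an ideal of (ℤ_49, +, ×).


Check ideal conditions for I = {0, 7, 21, 24, 28, 35, 42} in ℤ_49:
(1) I is an additive subgroup? No
(2) For r ∈ ℤ_49 and a ∈ I: r·a ∈ I? No  [counterexample: r=2, a=7, r·a mod 49 = 14 ∉ I]

No, I is not an ideal of ℤ_49


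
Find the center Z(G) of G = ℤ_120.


Z(G) = {g ∈ G | gx = xg for all x ∈ G}
ℤ_120 is abelian, so Z(G) = G

Z(ℤ_120) = ℤ_120


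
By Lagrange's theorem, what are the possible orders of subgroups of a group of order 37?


Lagrange's theorem: |H| divides |G|
|G| = 37
Divisors of 37: 1, 37

Possible subgroup orders: {1, 37}


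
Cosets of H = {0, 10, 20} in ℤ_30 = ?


H = {0, 10, 20}, |H| = 3
Number of cosets = |G|/|H| = 30/3 = 10
0 + H = {0, 10, 20}
1 + H = {1, 11, 21}
2 + H = {2, 12, 22}
3 + H = {3, 13, 23}
4 + H = {4, 14, 24}
5 + H = {5, 15, 25}
6 + H = {6, 16, 26}
7 + H = {7, 17, 27}
8 + H = {8, 18, 28}
9 + H = {9, 19, 29}

Cosets: 0+H={0,10,20}; 1+H={1,11,21}; 2+H={2,12,22}; 3+H={3,13,23}; 4+H={4,14,24}; 5+H={5,15,25}; 6+H={6,16,26}; 7+H={7,17,27}; 8+H={8,18,28}; 9+H={9,19,29}


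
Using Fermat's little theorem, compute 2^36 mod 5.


Fermat's little theorem: if p is prime and gcd(a,p)=1, then a^(p-1) ≡ 1 (mod p)
p = 5 is prime, gcd(2,5) = 1
Reduce exponent: 36 mod 4 = 0
So 2^36 ≡ 2^0 (mod 5)
2^0 = 1

2^36 ≡ 1 (mod 5)


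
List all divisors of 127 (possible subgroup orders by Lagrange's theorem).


Lagrange's theorem: |H| divides |G|
|G| = 127
Divisors of 127: 1, 127

Possible subgroup orders: {1, 127}


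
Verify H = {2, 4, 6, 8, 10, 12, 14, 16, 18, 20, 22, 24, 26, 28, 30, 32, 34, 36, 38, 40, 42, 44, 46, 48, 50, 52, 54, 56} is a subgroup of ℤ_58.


Subgroup test for H = {2, 4, 6, 8, 10, 12, 14, 16, 18, 20, 22, 24, 26, 28, 30, 32, 34, 36, 38, 40, 42, 44, 46, 48, 50, 52, 54, 56} in (ℤ_58, +):
(1) 0 ∈ H? No
(2) Closure: for all a,b ∈ H, (a+b) mod 58 ∈ H? No  [counterexample: 2 + 56 = 0 ∉ H]
(3) Inverses: for all a ∈ H, -a mod 58 ∈ H? Yes

No, H is not a subgroup of ℤ_58


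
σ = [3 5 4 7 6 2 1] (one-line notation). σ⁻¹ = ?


To find σ⁻¹, swap domain and range:
σ(1) = 3 → σ⁻¹(3) = 1
σ(2) = 5 → σ⁻¹(5) = 2
σ(3) = 4 → σ⁻¹(4) = 3
σ(4) = 7 → σ⁻¹(7) = 4
σ(5) = 6 → σ⁻¹(6) = 5
σ(6) = 2 → σ⁻¹(2) = 6
σ(7) = 1 → σ⁻¹(1) = 7

σ⁻¹ = [7 6 1 3 2 5 4]


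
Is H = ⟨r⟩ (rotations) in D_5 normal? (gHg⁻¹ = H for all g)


H = ⟨r⟩ (rotations) in D_5
The rotation subgroup ⟨r⟩ has index 2 in D_5, so it is normal

Yes, normal subgroup


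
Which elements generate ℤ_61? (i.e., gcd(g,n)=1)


g generates ℤ_n iff gcd(g,n) = 1
Prime factors of 61: 61
Generators are g ∈ {1,...,60} not divisible by any of these primes.
Generators: {1, 2, 3, 4, 5, 6, 7, 8, 9, 10, 11, 12, 13, 14, 15, 16, 17, 18, 19, 20, 21, 22, 23, 24, 25, 26, 27, 28, 29, 30, 31, 32, 33, 34, 35, 36, 37, 38, 39, 40, 41, 42, 43, 44, 45, 46, 47, 48, 49, 50, 51, 52, 53, 54, 55, 56, 57, 58, 59, 60}
Number of generators = φ(61) = 60

Generators of ℤ_61 = {1, 2, 3, 4, 5, 6, 7, 8, 9, 10, 11, 12, 13, 14, 15, 16, 17, 18, 19, 20, 21, 22, 23, 24, 25, 26, 27, 28, 29, 30, 31, 32, 33, 34, 35, 36, 37, 38, 39, 40, 41, 42, 43, 44, 45, 46, 47, 48, 49, 50, 51, 52, 53, 54, 55, 56, 57, 58, 59, 60}


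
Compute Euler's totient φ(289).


Factor n: 289 = 17^2
φ(n) = n · ∏(1 - 1/p) over distinct primes p | n
φ(289) = 289 · (1 - 1/17) = 272

φ(289) = 272


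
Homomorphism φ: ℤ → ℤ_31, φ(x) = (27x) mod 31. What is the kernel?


Kernel = preimage of identity
ker(φ) = {x ∈ ℤ : 27x ≡ 0 (mod 31)}. gcd(27,31) = 1, so 27x ≡ 0 (mod 31) ⟺ x ≡ 0 (mod 31/1 = 31). Hence ker(φ) = 31ℤ

ker(φ) = 31ℤ


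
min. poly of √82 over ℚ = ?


√82 satisfies x² - 82 = 0, irreducible over ℚ since 82 is squarefree

Minimal polynomial: x² - 82


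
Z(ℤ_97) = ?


Z(G) = {g ∈ G | gx = xg for all x ∈ G}
ℤ_97 is abelian, so Z(G) = G

Z(ℤ_97) = ℤ_97


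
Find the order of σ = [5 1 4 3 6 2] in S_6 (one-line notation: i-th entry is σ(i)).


Cycle decomposition: (1 5 6 2) (3 4)
Cycle lengths: 4, 2
Order = lcm(4, 2) = 4

ord(σ) = 4


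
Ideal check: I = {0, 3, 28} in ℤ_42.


Check ideal conditions for I = {0, 3, 28} in ℤ_42:
(1) I is an additive subgroup? No
(2) For r ∈ ℤ_42 and a ∈ I: r·a ∈ I? No  [counterexample: r=2, a=3, r·a mod 42 = 6 ∉ I]

No, I is not an ideal of ℤ_42


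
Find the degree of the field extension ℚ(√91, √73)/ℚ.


[ℚ(√91,√73):ℚ] = [ℚ(√91,√73):ℚ(√91)]·[ℚ(√91):ℚ] = 2·2 = 4

[ℚ(√91, √73)/ℚ] = 4


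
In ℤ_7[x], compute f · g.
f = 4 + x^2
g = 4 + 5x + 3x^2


Expand and collect like terms; reduce coefficients mod 7:
x^0: 4·4 = 16 ≡ 2 (mod 7)
x^1: 4·5 + 0·4 = 20 ≡ 6 (mod 7)
x^2: 4·3 + 0·5 + 1·4 = 16 ≡ 2 (mod 7)
x^3: 0·3 + 1·5 = 5 ≡ 5 (mod 7)
x^4: 1·3 = 3 ≡ 3 (mod 7)
Result: 2 + 6x + 2x^2 + 5x^3 + 3x^4

f · g = 2 + 6x + 2x^2 + 5x^3 + 3x^4


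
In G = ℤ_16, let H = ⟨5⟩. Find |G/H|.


|⟨5⟩| = n / gcd(5, 16) = 16 / 1 = 16
H is normal (ℤ_16 is abelian).
|G/H| = |G| / |H| = 16 / 16 = 1

|G/H| = 1


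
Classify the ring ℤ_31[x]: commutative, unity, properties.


ℤ_31 is a field (n prime), so ℤ_31[x] is a commutative integral domain with unity
Commutative: Yes
Integral domain: Yes
Has unity: Yes

ℤ_31[x]: Commutative=Yes, Unity=Yes


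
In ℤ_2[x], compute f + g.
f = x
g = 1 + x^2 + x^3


Add coefficients mod 2:
x^0: 0 + 1 = 1 (mod 2)
x^1: 1 + 0 = 1 (mod 2)
x^2: 0 + 1 = 1 (mod 2)
x^3: 0 + 1 = 1 (mod 2)
Result: 1 + x + x^2 + x^3

f + g = 1 + x + x^2 + x^3


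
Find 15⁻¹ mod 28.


Use the extended Euclidean algorithm to write 1 = 15·s + 28·t; then s mod 28 is the inverse.
Euclidean algorithm:
  15 = 0·28 + 15
  28 = 1·15 + 13
  15 = 1·13 + 2
  13 = 6·2 + 1
  2 = 2·1 + 0
gcd(15,28) = 1
Back-substitution gives: 15·(-13) + 28·(7) = 1
So 15⁻¹ ≡ -13 ≡ 15 (mod 28)
Check: 15 × 15 = 225 ≡ 1 (mod 28) ✓

15⁻¹ ≡ 15 (mod 28)


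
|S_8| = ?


|S_n| = n! (number of permutations of n symbols)
|S_8| = 8! = 40320

|S_8| = 40320


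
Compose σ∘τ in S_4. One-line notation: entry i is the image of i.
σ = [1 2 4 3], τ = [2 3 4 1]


σ∘τ: apply τ first, then σ
1 →τ 2 →σ 2
2 →τ 3 →σ 4
3 →τ 4 →σ 3
4 →τ 1 →σ 1

σ∘τ = [2 4 3 1]


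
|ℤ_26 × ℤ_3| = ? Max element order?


|ℤ_26 × ℤ_3| = 26 × 3 = 78
Max element order = lcm(26,3) = 78
Cyclic? Yes (gcd=1)

|ℤ_26×ℤ_3| = 78, max element order = 78


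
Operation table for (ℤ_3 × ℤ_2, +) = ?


Elements: {(0,0), (0,1), (1,0), (1,1), (2,0), (2,1)}
Operation: componentwise addition mod (3, 2)
Entry (a, b) = ((a₁+b₁) mod 3, (a₂+b₂) mod 2)

Cayley table:
      | (0,0) | (0,1) | (1,0) | (1,1) | (2,0) | (2,1)
(0,0) | (0,0) | (0,1) | (1,0) | (1,1) | (2,0) | (2,1)
(0,1) | (0,1) | (0,0) | (1,1) | (1,0) | (2,1) | (2,0)
(1,0) | (1,0) | (1,1) | (2,0) | (2,1) | (0,0) | (0,1)
(1,1) | (1,1) | (1,0) | (2,1) | (2,0) | (0,1) | (0,0)
(2,0) | (2,0) | (2,1) | (0,0) | (0,1) | (1,0) | (1,1)
(2,1) | (2,1) | (2,0) | (0,1) | (0,0) | (1,1) | (1,0)
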